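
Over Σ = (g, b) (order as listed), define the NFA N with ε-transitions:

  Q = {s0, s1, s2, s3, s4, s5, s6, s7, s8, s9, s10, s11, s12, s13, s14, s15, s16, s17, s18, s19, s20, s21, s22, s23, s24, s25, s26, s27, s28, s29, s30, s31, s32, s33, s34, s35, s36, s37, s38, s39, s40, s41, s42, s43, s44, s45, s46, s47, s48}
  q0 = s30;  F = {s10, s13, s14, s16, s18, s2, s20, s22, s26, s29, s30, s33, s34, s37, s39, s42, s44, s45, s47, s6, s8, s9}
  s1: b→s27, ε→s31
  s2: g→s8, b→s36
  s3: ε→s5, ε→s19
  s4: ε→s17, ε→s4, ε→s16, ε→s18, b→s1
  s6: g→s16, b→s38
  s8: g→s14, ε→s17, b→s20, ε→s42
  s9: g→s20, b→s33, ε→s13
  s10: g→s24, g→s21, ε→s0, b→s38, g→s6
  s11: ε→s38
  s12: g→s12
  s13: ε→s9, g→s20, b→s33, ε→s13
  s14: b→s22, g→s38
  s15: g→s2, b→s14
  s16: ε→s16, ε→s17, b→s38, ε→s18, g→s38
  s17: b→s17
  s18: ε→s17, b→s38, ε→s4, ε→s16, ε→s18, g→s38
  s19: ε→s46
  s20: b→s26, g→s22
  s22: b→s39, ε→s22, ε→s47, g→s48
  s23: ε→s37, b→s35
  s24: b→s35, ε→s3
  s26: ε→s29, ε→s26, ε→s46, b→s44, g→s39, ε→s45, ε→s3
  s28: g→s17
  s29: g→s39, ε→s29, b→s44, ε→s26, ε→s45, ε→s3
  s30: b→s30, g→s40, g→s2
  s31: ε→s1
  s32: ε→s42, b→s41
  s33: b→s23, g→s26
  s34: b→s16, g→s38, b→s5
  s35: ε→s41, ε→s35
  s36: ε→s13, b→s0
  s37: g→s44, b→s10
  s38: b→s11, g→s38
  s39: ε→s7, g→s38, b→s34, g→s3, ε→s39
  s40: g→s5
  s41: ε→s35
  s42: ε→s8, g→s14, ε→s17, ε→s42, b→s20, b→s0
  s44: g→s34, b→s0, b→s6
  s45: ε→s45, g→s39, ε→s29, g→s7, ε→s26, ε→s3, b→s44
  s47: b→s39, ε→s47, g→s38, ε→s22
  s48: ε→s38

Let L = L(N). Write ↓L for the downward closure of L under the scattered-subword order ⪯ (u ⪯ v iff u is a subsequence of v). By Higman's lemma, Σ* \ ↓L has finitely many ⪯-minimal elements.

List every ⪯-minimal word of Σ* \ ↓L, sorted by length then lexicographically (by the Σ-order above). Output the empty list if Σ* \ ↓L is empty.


|Q|=49, |F|=22, |δ|=119 (53 ε).
min D↑ (17 st, q0=0, F={7}): 0:g→1,b→0 1:g→2,b→3 2:g→4,b→5 3:g→5,b→6 4:g→7,b→8 5:g→8,b→9 6:g→9,b→10 7:g→7,b→7 8:g→7,b→11 9:g→11,b→12 10:g→12,b→13 11:g→7,b→14 12:g→14,b→15 13:g→15,b→7 14:g→7,b→16 15:g→16,b→7 16:g→7,b→7.
'gggg': run [43, 42, 33, 20, 7] end={s11,s19,s3,s38,s46,s48,s5} ∉↓L; 4/4 deletions ∈↓L.
'gbbbbb': run [43, 42, 37, 30, 24, 20, 8] end={s1,s11,s17,s27,s31,s35,s38,s41} rej; 6/6 deletions ∈↓L.
2 minimals (antichain).

Antichain: [gggg, gbbbbb].


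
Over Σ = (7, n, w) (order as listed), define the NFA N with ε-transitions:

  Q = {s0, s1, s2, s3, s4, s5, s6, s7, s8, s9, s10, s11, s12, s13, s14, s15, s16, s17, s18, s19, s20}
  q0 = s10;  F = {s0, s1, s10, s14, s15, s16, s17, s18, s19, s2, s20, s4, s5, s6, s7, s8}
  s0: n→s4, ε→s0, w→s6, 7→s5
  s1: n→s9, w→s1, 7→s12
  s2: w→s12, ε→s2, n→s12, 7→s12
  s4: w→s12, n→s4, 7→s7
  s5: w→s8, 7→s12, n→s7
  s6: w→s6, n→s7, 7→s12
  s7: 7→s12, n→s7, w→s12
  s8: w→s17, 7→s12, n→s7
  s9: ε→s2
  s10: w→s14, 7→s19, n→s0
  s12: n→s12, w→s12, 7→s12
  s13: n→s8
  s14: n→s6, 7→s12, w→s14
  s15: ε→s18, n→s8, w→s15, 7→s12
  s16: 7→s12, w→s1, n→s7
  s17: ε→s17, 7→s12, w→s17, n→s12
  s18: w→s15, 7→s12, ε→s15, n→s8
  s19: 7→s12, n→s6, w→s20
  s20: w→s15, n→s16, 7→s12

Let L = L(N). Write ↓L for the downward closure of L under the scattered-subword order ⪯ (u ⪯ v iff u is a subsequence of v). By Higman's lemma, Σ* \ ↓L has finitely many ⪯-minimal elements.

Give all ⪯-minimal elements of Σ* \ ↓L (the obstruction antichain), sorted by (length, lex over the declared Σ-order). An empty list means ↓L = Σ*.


|Q|=21, |F|=16, |δ|=58 (6 ε).
min D↑ (16 st, q0=0, F={4}): 0:7→1,n→2,w→3 1:7→4,n→5,w→6 2:7→7,n→8,w→5 3:7→4,n→5,w→3 4:7→4,n→4,w→4 5:7→4,n→9,w→5 6:7→4,n→10,w→11 7:7→4,n→9,w→12 8:7→9,n→8,w→4 9:7→4,n→9,w→4 10:7→4,n→9,w→13 11:7→4,n→12,w→11 12:7→4,n→9,w→14 13:7→4,n→15,w→13 14:7→4,n→4,w→14 15:7→4,n→4,w→4.
'77': run [18, 14, 1] end={s12} — reject; 2/2 deletions ∈↓L.
'w7': |S_i|=[18, 13, 1] end={s12} — reject; 2/2 del acc.
'nnw': |S_i|=[18, 12, 5, 1] end={s12} — reject; 3/3 deletions ∈↓L.
'n7wwn': |S_i|=[18, 12, 5, 4, 2, 1] end={s12} rej; 5/5 deletions ∈↓L.
'7wnwnn': run [18, 14, 12, 8, 5, 3, 1] end={s12} — reject; 6/6 single-dels accept.
'7wwnwn': run [18, 14, 12, 10, 6, 2, 1] end={s12} rej; 6/6 single-dels accept.
6 obstructions.

A = [77, w7, nnw, n7wwn, 7wnwnn, 7wwnwn].


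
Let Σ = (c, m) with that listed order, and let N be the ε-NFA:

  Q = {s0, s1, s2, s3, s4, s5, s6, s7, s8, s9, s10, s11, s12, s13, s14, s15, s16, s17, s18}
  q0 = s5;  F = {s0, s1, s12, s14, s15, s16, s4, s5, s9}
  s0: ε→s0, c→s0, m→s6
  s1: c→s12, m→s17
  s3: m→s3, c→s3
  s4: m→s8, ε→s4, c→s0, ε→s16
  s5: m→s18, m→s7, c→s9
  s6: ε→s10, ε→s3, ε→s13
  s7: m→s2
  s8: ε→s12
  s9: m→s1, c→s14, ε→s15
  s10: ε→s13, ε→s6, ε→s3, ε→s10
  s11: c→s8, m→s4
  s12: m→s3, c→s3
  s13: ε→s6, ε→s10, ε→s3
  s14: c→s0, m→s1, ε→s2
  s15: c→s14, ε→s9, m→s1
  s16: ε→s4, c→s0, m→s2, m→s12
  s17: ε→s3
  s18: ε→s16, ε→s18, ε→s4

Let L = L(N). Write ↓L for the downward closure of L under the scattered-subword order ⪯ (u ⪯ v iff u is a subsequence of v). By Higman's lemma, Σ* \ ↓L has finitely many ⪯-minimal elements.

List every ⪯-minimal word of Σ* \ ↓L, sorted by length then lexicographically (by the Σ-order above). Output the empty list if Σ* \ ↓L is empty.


min(Σ*\↓L) = [cmm, mcm, mmc, mmm, cccm, cmcc].

|Q|=19, |F|=9, |δ|=47 (22 ε).
min D↑ (8 st, q0=0, F={7}): 0:c→1,m→2 1:c→3,m→4 2:c→5,m→6 3:c→5,m→4 4:c→6,m→7 5:c→5,m→7 6:c→7,m→7 7:c→7,m→7.
'cmm': run [18, 12, 7, 2] end={s17,s3} — reject; 3/3 single-dels accept.
'mcm': run [18, 14, 6, 4] end={s10,s13,s3,s6} rej; 3/3 deletions ∈↓L.
'mmc': |S_i|=[18, 14, 8, 1] end={s3} — reject; 3/3 single-dels accept.
'mmm': |S_i|=[18, 14, 8, 1] end={s3} rej; 3/3 deletions ∈↓L.
'cccm': |S_i|=[18, 12, 10, 6, 4] end={s10,s13,s3,s6} rej; 4/4 single-dels accept.
'cmcc': N↓-sim [18, 12, 7, 2, 1] end={s3} — reject; 4/4 deletions ∈↓L.
6 obstructions.


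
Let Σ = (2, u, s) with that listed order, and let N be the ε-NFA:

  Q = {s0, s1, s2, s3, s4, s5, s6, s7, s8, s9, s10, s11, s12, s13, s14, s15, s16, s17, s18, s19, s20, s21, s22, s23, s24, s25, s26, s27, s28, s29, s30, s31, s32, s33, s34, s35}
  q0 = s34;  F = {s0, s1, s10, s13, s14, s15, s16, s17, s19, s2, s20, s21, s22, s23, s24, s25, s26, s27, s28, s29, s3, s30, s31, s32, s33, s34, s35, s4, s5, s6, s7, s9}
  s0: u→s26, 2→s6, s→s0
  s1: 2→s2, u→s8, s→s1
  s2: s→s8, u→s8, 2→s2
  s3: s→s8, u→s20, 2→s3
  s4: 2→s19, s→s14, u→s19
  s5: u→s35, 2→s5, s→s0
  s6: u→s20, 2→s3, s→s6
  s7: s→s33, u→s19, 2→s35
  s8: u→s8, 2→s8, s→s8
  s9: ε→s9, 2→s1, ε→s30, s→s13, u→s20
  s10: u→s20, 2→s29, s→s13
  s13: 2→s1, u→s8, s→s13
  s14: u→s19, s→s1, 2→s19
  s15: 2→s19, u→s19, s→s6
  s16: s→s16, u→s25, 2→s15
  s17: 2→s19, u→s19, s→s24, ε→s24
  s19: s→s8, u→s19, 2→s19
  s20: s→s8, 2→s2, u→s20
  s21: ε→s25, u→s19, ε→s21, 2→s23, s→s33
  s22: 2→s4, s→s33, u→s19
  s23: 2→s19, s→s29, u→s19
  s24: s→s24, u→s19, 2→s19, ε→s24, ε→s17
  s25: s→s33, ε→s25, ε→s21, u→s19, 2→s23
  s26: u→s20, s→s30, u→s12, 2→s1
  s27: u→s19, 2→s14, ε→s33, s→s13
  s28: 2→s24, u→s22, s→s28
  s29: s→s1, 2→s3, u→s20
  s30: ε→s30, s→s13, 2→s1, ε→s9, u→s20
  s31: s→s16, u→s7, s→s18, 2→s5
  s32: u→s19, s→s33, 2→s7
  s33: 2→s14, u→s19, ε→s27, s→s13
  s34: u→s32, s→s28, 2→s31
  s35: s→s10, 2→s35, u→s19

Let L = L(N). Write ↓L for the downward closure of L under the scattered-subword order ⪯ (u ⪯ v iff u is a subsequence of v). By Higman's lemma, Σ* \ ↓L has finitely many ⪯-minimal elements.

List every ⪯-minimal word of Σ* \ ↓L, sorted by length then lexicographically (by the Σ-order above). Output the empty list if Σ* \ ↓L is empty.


A = [uus, ussu, s22s, s2us, 22su2u].

|Q|=36, |F|=32, |δ|=114 (13 ε).
min D↑ (29 st, q0=0, F={15}): 0:2→1,u→2,s→3 1:2→4,u→5,s→6 2:2→5,u→7,s→8 3:2→9,u→10,s→3 4:2→4,u→11,s→12 5:2→11,u→7,s→8 6:2→13,u→14,s→6 7:2→7,u→7,s→15 8:2→16,u→7,s→17 9:2→7,u→7,s→9 10:2→18,u→7,s→8 11:2→11,u→7,s→19 12:2→20,u→21,s→12 13:2→7,u→7,s→20 14:2→22,u→7,s→8 15:2→15,u→15,s→15 16:2→7,u→7,s→23 17:2→23,u→15,s→17 18:2→7,u→7,s→16 19:2→24,u→25,s→17 20:2→26,u→25,s→20 21:2→23,u→25,s→27 22:2→7,u→7,s→24 23:2→28,u→15,s→23 24:2→26,u→25,s→23 25:2→28,u→25,s→15 26:2→26,u→25,s→15 27:2→23,u→25,s→17 28:2→28,u→15,s→15.
'uus': run [35, 24, 5, 1] end={s8} rej; 3/3 single-dels accept.
'ussu': run [35, 24, 14, 4, 1] end={s8} — reject; 4/4 del acc.
's22s': |S_i|=[35, 29, 14, 5, 1] end={s8} rej; 4/4 single-dels accept.
's2us': N↓-sim [35, 29, 14, 4, 1] end={s8} ∉↓L; 4/4 single-dels accept.
'22su2u': run [35, 31, 20, 14, 9, 3, 1] end={s8} ∉↓L; 6/6 single-dels accept.
5 words, ⪯-incomp.


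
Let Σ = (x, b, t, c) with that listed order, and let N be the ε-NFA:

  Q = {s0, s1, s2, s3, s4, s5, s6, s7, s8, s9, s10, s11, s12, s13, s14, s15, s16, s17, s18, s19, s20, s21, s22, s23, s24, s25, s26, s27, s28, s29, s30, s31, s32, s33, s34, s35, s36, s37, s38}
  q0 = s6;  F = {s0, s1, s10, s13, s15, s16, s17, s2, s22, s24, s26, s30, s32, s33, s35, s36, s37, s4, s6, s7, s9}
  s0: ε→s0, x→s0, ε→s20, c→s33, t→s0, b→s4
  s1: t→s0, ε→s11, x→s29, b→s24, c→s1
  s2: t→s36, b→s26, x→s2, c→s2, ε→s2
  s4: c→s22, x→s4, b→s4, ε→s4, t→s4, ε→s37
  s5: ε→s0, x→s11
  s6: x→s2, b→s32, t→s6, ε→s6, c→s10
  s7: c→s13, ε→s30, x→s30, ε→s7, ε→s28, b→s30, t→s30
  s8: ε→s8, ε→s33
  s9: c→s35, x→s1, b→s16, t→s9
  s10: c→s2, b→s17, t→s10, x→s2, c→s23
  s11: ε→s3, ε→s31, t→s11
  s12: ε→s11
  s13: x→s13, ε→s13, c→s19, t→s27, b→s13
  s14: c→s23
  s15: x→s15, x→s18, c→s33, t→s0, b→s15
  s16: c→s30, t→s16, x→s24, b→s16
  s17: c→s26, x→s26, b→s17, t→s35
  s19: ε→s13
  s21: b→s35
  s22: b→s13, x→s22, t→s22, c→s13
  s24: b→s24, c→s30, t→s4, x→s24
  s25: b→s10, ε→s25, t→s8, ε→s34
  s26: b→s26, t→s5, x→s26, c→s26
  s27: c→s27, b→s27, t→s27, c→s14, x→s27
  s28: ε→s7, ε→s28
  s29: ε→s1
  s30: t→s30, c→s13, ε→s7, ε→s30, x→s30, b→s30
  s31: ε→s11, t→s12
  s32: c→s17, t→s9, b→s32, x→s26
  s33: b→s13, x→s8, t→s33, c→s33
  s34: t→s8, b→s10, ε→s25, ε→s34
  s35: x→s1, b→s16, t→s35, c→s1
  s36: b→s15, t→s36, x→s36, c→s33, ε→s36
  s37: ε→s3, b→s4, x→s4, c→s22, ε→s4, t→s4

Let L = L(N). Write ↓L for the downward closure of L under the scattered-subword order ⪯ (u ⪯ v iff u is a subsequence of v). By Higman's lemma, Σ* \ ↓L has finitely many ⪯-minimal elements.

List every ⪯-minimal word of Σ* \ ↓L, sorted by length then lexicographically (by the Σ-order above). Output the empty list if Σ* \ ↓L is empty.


Antichain: [xtcbt, btbcct, cctcbt].

|Q|=39, |F|=21, |δ|=131 (31 ε).
min D↑ (20 st, q0=0, F={19}): 0:x→1,b→2,t→0,c→3 1:x→1,b→4,t→5,c→1 2:x→4,b→2,t→6,c→7 3:x→1,b→7,t→3,c→1 4:x→4,b→4,t→8,c→4 5:x→5,b→9,t→5,c→10 6:x→11,b→12,t→6,c→13 7:x→4,b→7,t→13,c→4 8:x→8,b→14,t→8,c→10 9:x→9,b→9,t→8,c→10 10:x→10,b→15,t→10,c→10 11:x→11,b→16,t→8,c→11 12:x→16,b→12,t→12,c→17 13:x→11,b→12,t→13,c→11 14:x→14,b→14,t→14,c→18 15:x→15,b→15,t→19,c→15 16:x→16,b→16,t→14,c→17 17:x→17,b→17,t→17,c→15 18:x→18,b→15,t→18,c→15 19:x→19,b→19,t→19,c→19 (ε-aug+det+¬).
'xtcbt': |S_i|=[35, 28, 23, 8, 5, 3] end={s14,s23,s27} — reject; 5/5 single-dels accept.
'btbcct': N↓-sim [35, 31, 26, 14, 9, 5, 3] end={s14,s23,s27} rej; 6/6 deletions ∈↓L.
'cctcbt': run [35, 32, 28, 23, 8, 5, 3] end={s14,s23,s27} rej; 6/6 del acc.
3 words, ⪯-incomp.


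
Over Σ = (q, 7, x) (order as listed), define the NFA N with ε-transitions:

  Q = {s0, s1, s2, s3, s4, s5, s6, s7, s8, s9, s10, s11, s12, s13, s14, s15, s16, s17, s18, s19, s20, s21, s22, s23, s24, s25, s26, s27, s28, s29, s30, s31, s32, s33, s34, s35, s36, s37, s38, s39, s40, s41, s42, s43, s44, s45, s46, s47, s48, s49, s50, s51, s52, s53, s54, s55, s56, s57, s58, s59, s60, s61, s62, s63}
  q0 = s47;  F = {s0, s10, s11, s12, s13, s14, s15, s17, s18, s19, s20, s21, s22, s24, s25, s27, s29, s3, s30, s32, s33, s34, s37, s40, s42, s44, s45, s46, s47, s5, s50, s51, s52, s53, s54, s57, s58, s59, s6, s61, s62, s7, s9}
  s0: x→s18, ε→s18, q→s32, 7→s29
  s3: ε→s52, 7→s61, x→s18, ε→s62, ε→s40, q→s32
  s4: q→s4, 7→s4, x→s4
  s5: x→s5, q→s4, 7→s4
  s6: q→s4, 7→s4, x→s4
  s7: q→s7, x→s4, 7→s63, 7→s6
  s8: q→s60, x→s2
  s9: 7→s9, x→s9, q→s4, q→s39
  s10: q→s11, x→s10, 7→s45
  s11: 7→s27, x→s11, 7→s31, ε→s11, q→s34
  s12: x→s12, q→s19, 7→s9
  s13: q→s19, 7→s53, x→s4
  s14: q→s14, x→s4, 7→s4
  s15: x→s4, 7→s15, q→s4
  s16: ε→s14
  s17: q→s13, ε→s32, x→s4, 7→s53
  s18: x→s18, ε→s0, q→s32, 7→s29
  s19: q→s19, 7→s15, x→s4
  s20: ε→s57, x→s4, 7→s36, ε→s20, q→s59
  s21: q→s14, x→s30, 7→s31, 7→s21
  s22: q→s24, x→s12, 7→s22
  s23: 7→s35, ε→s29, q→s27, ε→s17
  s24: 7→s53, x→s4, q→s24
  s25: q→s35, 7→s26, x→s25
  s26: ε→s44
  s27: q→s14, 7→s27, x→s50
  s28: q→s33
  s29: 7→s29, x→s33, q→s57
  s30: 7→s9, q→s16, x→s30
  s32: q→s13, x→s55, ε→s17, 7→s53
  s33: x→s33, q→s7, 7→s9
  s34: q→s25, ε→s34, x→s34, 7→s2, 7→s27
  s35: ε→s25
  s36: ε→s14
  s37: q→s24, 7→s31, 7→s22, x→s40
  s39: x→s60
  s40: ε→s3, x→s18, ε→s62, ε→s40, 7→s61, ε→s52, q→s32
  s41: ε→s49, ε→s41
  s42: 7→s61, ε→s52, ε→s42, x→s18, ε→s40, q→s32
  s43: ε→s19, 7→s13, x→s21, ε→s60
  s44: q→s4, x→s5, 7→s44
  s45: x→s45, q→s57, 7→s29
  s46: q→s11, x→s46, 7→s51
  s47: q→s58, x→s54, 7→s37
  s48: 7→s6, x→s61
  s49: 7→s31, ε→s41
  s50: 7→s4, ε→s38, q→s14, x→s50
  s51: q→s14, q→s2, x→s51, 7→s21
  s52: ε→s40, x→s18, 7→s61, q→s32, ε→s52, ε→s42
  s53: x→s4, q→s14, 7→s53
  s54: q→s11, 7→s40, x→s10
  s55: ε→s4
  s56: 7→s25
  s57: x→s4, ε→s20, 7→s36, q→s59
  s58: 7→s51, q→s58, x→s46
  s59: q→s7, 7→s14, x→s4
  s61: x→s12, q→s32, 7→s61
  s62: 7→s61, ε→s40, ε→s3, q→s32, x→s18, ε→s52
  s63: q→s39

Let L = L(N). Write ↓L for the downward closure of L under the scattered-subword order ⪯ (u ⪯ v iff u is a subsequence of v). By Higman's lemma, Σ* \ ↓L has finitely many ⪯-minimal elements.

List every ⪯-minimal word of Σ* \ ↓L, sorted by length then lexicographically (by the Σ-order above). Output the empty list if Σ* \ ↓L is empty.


Antichain: [7qx, q7q7, 77x7q, xq7x7, xqqq7q, xx7q77].

|Q|=64, |F|=43, |δ|=190 (38 ε).
min D↑ (37 st, q0=0, F={14}): 0:q→1,7→2,x→3 1:q→1,7→4,x→5 2:q→6,7→7,x→8 3:q→9,7→8,x→10 4:q→11,7→12,x→4 5:q→9,7→4,x→5 6:q→6,7→13,x→14 7:q→6,7→7,x→15 8:q→16,7→17,x→18 9:q→19,7→20,x→9 10:q→9,7→21,x→10 11:q→11,7→14,x→14 12:q→11,7→12,x→22 13:q→11,7→13,x→14 14:q→14,7→14,x→14 15:q→23,7→24,x→15 16:q→25,7→13,x→14 17:q→16,7→17,x→15 18:q→16,7→26,x→18 19:q→27,7→20,x→19 20:q→11,7→20,x→28 21:q→29,7→26,x→21 22:q→11,7→24,x→22 23:q→23,7→30,x→14 24:q→14,7→24,x→24 25:q→23,7→13,x→14 26:q→29,7→26,x→31 27:q→27,7→32,x→27 28:q→11,7→14,x→28 29:q→33,7→11,x→14 30:q→14,7→30,x→14 31:q→34,7→24,x→31 32:q→14,7→32,x→35 33:q→34,7→11,x→14 34:q→34,7→36,x→14 35:q→14,7→14,x→35 36:q→14,7→14,x→14 (ε-aug+det+¬).
'7qx': run [55, 46, 21, 3] end={s4,s55,s60} ∉↓L; 3/3 deletions ∈↓L.
'q7q7': |S_i|=[55, 38, 22, 6, 1] end={s4} rej; 4/4 single-dels accept.
'77x7q': N↓-sim [55, 46, 34, 18, 7, 3] end={s39,s4,s60} rej; 5/5 del acc.
'xq7x7': N↓-sim [55, 50, 31, 17, 6, 1] end={s4} — reject; 5/5 del acc.
'xqqq7q': run [55, 50, 31, 22, 14, 9, 3] end={s39,s4,s60} ∉↓L; 6/6 del acc.
'xx7q77': |S_i|=[55, 50, 43, 29, 13, 7, 1] end={s4} ∉↓L; 6/6 deletions ∈↓L.
6 words, ⪯-incomp.


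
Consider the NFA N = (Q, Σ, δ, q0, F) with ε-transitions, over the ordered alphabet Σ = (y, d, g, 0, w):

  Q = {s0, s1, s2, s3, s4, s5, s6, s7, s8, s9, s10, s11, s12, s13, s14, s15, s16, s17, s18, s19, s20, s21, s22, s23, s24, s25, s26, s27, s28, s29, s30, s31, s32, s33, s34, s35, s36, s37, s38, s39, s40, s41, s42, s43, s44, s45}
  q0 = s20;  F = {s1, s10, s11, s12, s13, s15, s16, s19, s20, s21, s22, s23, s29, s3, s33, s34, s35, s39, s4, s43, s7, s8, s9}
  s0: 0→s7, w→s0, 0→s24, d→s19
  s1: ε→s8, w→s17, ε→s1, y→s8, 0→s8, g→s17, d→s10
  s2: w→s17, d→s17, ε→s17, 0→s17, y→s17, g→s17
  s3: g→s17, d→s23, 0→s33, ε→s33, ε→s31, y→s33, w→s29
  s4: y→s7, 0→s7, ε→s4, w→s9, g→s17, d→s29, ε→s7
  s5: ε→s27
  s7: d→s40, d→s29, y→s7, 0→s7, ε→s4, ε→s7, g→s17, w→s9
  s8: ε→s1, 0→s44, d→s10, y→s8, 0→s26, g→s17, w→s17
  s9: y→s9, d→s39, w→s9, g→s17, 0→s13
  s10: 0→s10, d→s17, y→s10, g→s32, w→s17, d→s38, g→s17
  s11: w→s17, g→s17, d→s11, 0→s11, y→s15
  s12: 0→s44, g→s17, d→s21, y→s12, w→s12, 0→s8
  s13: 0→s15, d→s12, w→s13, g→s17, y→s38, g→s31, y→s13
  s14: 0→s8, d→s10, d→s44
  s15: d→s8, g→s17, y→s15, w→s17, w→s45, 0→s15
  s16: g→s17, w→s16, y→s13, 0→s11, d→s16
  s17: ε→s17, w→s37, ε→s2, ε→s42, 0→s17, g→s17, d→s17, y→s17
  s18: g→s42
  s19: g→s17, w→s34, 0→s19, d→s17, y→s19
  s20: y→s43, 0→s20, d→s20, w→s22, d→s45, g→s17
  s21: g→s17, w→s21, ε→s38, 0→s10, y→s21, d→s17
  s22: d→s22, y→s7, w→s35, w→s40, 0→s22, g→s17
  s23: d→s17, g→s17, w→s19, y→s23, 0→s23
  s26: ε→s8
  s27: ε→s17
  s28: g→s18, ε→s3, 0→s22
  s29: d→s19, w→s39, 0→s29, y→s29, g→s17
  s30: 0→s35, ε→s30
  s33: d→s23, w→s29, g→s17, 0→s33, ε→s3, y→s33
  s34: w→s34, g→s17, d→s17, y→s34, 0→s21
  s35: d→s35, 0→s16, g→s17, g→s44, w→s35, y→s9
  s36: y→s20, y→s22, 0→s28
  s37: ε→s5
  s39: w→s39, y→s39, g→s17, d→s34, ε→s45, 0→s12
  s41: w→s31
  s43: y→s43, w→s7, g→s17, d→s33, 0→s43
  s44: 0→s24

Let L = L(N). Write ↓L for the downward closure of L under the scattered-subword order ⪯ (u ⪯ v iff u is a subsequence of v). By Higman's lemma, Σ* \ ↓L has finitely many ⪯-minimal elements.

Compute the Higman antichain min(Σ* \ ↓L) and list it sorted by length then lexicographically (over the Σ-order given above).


|Q|=46, |F|=23, |δ|=174 (22 ε).
min D↑ (21 st, q0=0, F={2}): 0:y→1,d→0,g→2,0→0,w→3 1:y→1,d→4,g→2,0→1,w→5 2:y→2,d→2,g→2,0→2,w→2 3:y→5,d→3,g→2,0→3,w→6 4:y→4,d→7,g→2,0→4,w→8 5:y→5,d→8,g→2,0→5,w→9 6:y→9,d→6,g→2,0→10,w→6 7:y→7,d→2,g→2,0→7,w→11 8:y→8,d→11,g→2,0→8,w→12 9:y→9,d→12,g→2,0→13,w→9 10:y→13,d→10,g→2,0→14,w→10 11:y→11,d→2,g→2,0→11,w→15 12:y→12,d→15,g→2,0→16,w→12 13:y→13,d→16,g→2,0→17,w→13 14:y→17,d→14,g→2,0→14,w→2 15:y→15,d→2,g→2,0→18,w→15 16:y→16,d→18,g→2,0→19,w→16 17:y→17,d→19,g→2,0→17,w→2 18:y→18,d→2,g→2,0→20,w→18 19:y→19,d→20,g→2,0→19,w→2 20:y→20,d→2,g→2,0→20,w→2 [Hopcroft].
'g': N↓-sim [37, 10] end={s17,s2,s24,s27,s31,s32,s37,s42,s44,s5} rej; 1/1 single-dels accept.
'yddd': |S_i|=[37, 32, 26, 13, 7] end={s17,s2,s27,s37,s38,s42,s5} rej; 4/4 deletions ∈↓L.
'ww00w': N↓-sim [37, 32, 27, 22, 17, 7] end={s17,s2,s27,s37,s42,s45,s5} rej; 5/5 single-dels accept.
3 obstructions.

Antichain: [g, yddd, ww00w].


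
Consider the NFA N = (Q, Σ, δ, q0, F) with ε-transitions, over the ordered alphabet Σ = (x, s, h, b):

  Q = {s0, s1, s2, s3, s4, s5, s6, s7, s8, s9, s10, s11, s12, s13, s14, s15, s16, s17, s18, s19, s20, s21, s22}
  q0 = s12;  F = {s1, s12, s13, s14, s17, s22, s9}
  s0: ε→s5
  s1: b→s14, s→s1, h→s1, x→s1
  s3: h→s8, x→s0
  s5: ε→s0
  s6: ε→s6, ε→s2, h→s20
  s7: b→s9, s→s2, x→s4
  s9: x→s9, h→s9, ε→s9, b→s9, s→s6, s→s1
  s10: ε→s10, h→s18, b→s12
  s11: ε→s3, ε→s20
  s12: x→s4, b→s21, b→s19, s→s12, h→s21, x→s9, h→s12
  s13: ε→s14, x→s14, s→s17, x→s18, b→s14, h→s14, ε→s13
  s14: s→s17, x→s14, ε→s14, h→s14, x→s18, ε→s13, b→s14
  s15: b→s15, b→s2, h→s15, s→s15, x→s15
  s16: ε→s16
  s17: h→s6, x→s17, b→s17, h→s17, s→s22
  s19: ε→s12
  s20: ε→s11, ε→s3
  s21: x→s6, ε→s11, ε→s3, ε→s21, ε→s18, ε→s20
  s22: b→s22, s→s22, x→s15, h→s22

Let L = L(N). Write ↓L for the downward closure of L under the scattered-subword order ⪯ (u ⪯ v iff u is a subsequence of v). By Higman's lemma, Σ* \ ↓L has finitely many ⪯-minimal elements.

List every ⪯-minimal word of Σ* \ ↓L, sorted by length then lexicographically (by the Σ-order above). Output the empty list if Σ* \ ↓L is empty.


min(Σ*\↓L) = [xsbssx].

|Q|=23, |F|=7, |δ|=70 (21 ε).
min D↑ (7 st, q0=0, F={6}): 0:x→1,s→0,h→0,b→0 1:x→1,s→2,h→1,b→1 2:x→2,s→2,h→2,b→3 3:x→3,s→4,h→3,b→3 4:x→4,s→5,h→4,b→4 5:x→6,s→5,h→5,b→5 6:x→6,s→6,h→6,b→6 [Hopcroft].
'xsbssx': N↓-sim [20, 17, 15, 14, 11, 3, 2] end={s15,s2} rej; 6/6 del acc.
1 minimals (antichain).


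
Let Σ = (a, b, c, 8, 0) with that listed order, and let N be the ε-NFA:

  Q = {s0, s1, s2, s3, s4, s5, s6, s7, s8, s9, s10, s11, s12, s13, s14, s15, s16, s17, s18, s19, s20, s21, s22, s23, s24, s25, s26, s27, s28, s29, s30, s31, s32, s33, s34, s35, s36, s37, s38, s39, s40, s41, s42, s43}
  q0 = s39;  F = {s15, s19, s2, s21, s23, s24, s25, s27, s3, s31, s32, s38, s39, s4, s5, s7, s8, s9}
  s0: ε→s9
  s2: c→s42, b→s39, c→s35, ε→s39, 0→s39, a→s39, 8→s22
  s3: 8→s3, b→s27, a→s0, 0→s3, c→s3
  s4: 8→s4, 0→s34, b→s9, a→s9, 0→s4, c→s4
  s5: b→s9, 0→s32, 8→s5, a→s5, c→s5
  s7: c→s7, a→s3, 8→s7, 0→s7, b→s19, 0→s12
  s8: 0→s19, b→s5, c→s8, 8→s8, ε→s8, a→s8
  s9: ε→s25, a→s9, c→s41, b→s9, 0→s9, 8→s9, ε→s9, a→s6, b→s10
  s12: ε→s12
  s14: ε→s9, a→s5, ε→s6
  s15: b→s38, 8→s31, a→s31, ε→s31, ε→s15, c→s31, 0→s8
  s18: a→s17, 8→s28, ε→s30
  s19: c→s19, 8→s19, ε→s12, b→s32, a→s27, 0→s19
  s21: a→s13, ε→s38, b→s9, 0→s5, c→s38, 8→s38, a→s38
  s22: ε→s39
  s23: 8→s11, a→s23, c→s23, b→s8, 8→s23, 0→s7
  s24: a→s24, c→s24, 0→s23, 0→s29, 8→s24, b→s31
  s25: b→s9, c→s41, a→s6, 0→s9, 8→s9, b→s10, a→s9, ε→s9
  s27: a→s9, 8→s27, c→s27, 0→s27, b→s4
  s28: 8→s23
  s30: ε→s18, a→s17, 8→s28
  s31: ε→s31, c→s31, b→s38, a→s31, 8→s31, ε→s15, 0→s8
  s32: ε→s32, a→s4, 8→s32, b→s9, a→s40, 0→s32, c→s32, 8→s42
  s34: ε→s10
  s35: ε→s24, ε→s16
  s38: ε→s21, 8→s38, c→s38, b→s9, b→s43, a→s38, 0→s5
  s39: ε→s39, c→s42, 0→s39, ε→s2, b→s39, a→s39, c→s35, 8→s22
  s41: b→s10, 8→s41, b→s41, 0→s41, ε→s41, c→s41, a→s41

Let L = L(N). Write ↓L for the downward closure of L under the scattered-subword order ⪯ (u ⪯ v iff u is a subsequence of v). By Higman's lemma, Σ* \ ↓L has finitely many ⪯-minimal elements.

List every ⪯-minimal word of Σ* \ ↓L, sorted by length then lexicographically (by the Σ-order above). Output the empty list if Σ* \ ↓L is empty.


|Q|=44, |F|=18, |δ|=142 (26 ε).
min D↑ (15 st, q0=0, F={11}): 0:a→0,b→0,c→1,8→0,0→0 1:a→1,b→2,c→1,8→1,0→3 2:a→2,b→4,c→2,8→2,0→5 3:a→3,b→5,c→3,8→3,0→6 4:a→4,b→7,c→4,8→4,0→8 5:a→5,b→8,c→5,8→5,0→9 6:a→10,b→9,c→6,8→6,0→6 7:a→7,b→7,c→11,8→7,0→7 8:a→8,b→7,c→8,8→8,0→12 9:a→13,b→12,c→9,8→9,0→9 10:a→7,b→13,c→10,8→10,0→10 11:a→11,b→11,c→11,8→11,0→11 12:a→14,b→7,c→12,8→12,0→12 13:a→7,b→14,c→13,8→13,0→13 14:a→7,b→7,c→14,8→14,0→14.
'cbbbc': run [33, 30, 21, 15, 6, 2] end={s10,s41} ∉↓L; 5/5 single-dels accept.
'c00aac': |S_i|=[33, 30, 21, 16, 11, 6, 2] end={s10,s41} ∉↓L; 6/6 single-dels accept.
2 words, ⪯-incomp.

A = [cbbbc, c00aac].


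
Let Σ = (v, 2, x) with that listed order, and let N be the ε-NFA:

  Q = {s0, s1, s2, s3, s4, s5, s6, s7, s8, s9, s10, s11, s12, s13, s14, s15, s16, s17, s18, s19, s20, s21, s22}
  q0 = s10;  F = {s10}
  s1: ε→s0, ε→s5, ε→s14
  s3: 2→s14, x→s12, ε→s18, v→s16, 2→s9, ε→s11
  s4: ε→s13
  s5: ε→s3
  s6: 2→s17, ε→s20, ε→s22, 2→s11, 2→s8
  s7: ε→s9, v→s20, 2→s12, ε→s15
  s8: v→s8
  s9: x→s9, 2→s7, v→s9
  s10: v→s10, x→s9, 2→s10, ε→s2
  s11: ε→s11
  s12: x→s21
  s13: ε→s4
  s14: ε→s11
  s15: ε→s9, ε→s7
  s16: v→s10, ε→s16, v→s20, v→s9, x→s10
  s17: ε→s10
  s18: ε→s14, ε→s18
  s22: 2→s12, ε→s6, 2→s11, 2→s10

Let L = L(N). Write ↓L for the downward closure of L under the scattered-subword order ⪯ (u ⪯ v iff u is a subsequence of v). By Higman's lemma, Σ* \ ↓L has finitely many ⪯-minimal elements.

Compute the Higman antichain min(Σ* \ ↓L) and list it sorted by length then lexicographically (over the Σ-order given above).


Antichain: [x].

|Q|=23, |F|=1, |δ|=46 (22 ε).
min D↑ (2 st, q0=0, F={1}): 0:v→0,2→0,x→1 1:v→1,2→1,x→1.
'x': N↓-sim [8, 6] end={s12,s15,s20,s21,s7,s9} rej; 1/1 single-dels accept.
1 minimals (antichain).


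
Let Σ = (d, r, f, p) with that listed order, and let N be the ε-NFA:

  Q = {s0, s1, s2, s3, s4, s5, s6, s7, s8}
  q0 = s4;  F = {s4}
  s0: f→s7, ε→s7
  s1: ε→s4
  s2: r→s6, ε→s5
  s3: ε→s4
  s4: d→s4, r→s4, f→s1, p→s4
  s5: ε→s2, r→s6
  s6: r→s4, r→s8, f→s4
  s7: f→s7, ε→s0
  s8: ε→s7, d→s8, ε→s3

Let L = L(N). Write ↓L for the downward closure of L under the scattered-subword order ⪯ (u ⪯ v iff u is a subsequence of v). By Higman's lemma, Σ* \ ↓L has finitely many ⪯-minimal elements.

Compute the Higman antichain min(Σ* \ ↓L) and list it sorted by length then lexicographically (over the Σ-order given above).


|Q|=9, |F|=1, |δ|=20 (8 ε).
min D↑ (1 st, q0=0, F={}): 0:d→0,r→0,f→0,p→0 (ε-aug+det+¬).
L(D↑) = ∅; no obstructions.

min(Σ*\↓L) = [].


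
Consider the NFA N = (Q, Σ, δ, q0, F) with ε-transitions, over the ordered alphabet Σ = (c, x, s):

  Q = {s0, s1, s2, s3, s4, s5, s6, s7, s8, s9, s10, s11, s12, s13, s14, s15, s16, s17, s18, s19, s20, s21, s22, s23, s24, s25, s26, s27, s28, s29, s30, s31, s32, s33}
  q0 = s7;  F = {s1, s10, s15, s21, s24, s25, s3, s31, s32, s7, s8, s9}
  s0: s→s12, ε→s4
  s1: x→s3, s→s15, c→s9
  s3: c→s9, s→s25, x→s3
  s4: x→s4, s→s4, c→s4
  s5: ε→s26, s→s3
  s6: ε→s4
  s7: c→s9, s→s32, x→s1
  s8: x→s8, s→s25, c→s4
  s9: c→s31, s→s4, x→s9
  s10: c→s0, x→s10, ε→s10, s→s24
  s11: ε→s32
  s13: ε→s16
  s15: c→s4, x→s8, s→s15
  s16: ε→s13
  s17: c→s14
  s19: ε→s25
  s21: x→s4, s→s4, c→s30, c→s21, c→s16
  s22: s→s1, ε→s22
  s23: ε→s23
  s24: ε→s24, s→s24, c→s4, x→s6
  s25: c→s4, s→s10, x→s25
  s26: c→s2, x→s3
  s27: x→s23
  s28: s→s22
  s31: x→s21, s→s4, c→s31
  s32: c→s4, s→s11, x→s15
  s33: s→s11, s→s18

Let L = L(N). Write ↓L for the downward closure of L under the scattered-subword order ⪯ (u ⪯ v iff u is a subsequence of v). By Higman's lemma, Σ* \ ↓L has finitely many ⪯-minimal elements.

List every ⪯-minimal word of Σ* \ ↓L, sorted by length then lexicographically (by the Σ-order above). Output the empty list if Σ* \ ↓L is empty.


A = [cs, sc, ccxx, xxsssx].

|Q|=34, |F|=12, |δ|=62 (11 ε).
min D↑ (13 st, q0=0, F={5}): 0:c→1,x→2,s→3 1:c→4,x→1,s→5 2:c→1,x→6,s→7 3:c→5,x→7,s→3 4:c→4,x→8,s→5 5:c→5,x→5,s→5 6:c→1,x→6,s→9 7:c→5,x→10,s→7 8:c→8,x→5,s→5 9:c→5,x→9,s→11 10:c→5,x→10,s→9 11:c→5,x→11,s→12 12:c→5,x→5,s→12.
'cs': |S_i|=[20, 9, 2] end={s12,s4} ∉↓L; 2/2 single-dels accept.
'sc': |S_i|=[20, 11, 3] end={s0,s12,s4} — reject; 2/2 del acc.
'ccxx': N↓-sim [20, 9, 6, 5, 1] end={s4} — reject; 4/4 del acc.
'xxsssx': N↓-sim [20, 17, 15, 7, 6, 4, 2] end={s4,s6} rej; 6/6 deletions ∈↓L.
4 minimals (antichain).


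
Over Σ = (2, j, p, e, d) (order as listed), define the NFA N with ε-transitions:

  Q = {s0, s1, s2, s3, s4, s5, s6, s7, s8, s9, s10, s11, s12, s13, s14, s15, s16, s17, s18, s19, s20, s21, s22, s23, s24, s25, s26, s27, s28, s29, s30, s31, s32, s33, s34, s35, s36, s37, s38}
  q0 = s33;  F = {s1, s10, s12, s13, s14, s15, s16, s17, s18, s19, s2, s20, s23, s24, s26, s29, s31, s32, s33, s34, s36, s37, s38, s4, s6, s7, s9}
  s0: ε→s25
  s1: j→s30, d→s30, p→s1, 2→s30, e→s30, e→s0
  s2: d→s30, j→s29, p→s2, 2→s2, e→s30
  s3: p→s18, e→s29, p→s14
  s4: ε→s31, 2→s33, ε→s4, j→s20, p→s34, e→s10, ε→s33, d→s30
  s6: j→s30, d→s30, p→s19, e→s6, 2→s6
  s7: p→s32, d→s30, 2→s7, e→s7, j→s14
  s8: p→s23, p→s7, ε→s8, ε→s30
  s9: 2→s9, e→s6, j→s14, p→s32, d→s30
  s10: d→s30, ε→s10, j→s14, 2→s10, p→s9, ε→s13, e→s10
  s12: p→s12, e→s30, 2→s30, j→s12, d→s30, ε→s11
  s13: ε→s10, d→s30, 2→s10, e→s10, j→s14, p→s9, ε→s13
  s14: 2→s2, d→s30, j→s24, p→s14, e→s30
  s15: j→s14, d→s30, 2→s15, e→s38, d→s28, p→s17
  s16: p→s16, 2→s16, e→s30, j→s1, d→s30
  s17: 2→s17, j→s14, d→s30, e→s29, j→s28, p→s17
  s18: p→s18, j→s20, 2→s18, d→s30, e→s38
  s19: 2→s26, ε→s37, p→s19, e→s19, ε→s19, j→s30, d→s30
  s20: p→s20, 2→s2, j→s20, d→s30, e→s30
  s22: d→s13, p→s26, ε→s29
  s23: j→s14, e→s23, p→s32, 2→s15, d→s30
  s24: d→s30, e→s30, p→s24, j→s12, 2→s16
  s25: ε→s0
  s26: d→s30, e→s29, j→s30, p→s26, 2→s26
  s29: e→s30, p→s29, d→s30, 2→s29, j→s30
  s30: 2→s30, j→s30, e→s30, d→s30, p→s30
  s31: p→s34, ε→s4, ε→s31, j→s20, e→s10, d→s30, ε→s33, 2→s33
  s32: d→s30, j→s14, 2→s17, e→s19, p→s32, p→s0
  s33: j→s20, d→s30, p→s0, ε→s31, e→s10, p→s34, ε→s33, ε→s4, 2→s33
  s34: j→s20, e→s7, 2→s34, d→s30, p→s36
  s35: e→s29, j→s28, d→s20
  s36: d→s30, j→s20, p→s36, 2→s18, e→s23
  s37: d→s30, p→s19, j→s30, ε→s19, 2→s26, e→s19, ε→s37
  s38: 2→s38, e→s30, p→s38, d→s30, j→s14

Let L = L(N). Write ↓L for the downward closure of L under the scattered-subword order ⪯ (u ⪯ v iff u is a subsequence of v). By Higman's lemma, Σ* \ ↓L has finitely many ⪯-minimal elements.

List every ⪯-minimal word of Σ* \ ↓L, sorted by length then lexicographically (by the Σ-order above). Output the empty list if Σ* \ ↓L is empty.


|Q|=39, |F|=27, |δ|=178 (23 ε).
min D↑ (24 st, q0=0, F={4}): 0:2→0,j→1,p→2,e→3,d→4 1:2→5,j→1,p→1,e→4,d→4 2:2→2,j→1,p→6,e→7,d→4 3:2→3,j→8,p→9,e→3,d→4 4:2→4,j→4,p→4,e→4,d→4 5:2→5,j→10,p→5,e→4,d→4 6:2→11,j→1,p→6,e→12,d→4 7:2→7,j→8,p→13,e→7,d→4 8:2→5,j→14,p→8,e→4,d→4 9:2→9,j→8,p→13,e→15,d→4 10:2→10,j→4,p→10,e→4,d→4 11:2→11,j→1,p→11,e→16,d→4 12:2→17,j→8,p→13,e→12,d→4 13:2→18,j→8,p→13,e→19,d→4 14:2→20,j→21,p→14,e→4,d→4 15:2→15,j→4,p→19,e→15,d→4 16:2→16,j→8,p→16,e→4,d→4 17:2→17,j→8,p→18,e→16,d→4 18:2→18,j→8,p→18,e→10,d→4 19:2→22,j→4,p→19,e→19,d→4 20:2→20,j→23,p→20,e→4,d→4 21:2→4,j→21,p→21,e→4,d→4 22:2→22,j→4,p→22,e→10,d→4 23:2→4,j→4,p→23,e→4,d→4.
'd': N↓-sim [32, 2] end={s28,s30} ∉↓L; 1/1 deletions ∈↓L.
'je': run [32, 13, 3] end={s0,s25,s30} ∉↓L; 2/2 deletions ∈↓L.
'j2jj': N↓-sim [32, 13, 7, 5, 1] end={s30} ∉↓L; 4/4 deletions ∈↓L.
'epej': N↓-sim [32, 25, 20, 8, 1] end={s30} rej; 4/4 single-dels accept.
'pp2ee': |S_i|=[32, 27, 23, 18, 12, 3] end={s0,s25,s30} rej; 5/5 del acc.
'ejjj2': run [32, 25, 12, 9, 6, 1] end={s30} ∉↓L; 5/5 single-dels accept.
6 words, ⪯-incomp.

A = [d, je, j2jj, epej, pp2ee, ejjj2].


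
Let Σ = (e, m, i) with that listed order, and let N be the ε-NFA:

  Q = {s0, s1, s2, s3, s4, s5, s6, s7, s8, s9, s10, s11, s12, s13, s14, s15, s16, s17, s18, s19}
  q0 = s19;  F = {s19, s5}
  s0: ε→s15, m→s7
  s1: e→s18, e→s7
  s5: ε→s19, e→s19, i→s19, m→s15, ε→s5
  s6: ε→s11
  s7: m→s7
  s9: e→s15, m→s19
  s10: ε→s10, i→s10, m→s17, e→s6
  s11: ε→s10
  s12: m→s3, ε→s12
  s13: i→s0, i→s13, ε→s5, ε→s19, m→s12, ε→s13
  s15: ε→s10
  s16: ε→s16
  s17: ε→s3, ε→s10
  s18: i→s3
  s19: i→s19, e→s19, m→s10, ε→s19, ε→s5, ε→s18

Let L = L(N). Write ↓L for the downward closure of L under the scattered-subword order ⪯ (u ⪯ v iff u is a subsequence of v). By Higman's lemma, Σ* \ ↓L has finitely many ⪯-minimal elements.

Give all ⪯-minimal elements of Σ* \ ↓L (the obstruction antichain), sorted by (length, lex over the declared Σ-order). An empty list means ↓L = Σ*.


|Q|=20, |F|=2, |δ|=37 (17 ε).
min D↑ (2 st, q0=0, F={1}): 0:e→0,m→1,i→0 1:e→1,m→1,i→1 [Hopcroft].
'm': run [9, 6] end={s10,s11,s15,s17,s3,s6} ∉↓L; 1/1 single-dels accept.
1 obstructions.

A = [m].


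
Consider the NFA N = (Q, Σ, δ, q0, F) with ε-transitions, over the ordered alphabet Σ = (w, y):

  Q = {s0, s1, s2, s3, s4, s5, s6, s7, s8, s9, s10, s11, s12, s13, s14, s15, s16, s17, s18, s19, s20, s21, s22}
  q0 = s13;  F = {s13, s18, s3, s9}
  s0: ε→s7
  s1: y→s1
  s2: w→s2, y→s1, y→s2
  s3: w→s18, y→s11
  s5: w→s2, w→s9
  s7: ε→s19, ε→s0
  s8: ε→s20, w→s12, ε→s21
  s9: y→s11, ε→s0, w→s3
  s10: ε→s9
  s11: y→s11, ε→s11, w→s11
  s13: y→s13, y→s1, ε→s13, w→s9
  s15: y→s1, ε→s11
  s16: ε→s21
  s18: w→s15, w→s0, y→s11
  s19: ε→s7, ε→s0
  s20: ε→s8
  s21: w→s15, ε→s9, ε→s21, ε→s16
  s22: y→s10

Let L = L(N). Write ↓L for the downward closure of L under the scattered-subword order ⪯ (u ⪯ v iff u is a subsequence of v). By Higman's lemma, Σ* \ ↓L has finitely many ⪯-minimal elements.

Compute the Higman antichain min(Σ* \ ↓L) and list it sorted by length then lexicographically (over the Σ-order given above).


|Q|=23, |F|=4, |δ|=39 (17 ε).
min D↑ (5 st, q0=0, F={3}): 0:w→1,y→0 1:w→2,y→3 2:w→4,y→3 3:w→3,y→3 4:w→3,y→3.
'wy': N↓-sim [10, 9, 2] end={s1,s11} — reject; 2/2 deletions ∈↓L.
'wwww': N↓-sim [10, 9, 8, 7, 6] end={s0,s1,s11,s15,s19,s7} — reject; 4/4 del acc.
2 words, ⪯-incomp.

min(Σ*\↓L) = [wy, wwww].


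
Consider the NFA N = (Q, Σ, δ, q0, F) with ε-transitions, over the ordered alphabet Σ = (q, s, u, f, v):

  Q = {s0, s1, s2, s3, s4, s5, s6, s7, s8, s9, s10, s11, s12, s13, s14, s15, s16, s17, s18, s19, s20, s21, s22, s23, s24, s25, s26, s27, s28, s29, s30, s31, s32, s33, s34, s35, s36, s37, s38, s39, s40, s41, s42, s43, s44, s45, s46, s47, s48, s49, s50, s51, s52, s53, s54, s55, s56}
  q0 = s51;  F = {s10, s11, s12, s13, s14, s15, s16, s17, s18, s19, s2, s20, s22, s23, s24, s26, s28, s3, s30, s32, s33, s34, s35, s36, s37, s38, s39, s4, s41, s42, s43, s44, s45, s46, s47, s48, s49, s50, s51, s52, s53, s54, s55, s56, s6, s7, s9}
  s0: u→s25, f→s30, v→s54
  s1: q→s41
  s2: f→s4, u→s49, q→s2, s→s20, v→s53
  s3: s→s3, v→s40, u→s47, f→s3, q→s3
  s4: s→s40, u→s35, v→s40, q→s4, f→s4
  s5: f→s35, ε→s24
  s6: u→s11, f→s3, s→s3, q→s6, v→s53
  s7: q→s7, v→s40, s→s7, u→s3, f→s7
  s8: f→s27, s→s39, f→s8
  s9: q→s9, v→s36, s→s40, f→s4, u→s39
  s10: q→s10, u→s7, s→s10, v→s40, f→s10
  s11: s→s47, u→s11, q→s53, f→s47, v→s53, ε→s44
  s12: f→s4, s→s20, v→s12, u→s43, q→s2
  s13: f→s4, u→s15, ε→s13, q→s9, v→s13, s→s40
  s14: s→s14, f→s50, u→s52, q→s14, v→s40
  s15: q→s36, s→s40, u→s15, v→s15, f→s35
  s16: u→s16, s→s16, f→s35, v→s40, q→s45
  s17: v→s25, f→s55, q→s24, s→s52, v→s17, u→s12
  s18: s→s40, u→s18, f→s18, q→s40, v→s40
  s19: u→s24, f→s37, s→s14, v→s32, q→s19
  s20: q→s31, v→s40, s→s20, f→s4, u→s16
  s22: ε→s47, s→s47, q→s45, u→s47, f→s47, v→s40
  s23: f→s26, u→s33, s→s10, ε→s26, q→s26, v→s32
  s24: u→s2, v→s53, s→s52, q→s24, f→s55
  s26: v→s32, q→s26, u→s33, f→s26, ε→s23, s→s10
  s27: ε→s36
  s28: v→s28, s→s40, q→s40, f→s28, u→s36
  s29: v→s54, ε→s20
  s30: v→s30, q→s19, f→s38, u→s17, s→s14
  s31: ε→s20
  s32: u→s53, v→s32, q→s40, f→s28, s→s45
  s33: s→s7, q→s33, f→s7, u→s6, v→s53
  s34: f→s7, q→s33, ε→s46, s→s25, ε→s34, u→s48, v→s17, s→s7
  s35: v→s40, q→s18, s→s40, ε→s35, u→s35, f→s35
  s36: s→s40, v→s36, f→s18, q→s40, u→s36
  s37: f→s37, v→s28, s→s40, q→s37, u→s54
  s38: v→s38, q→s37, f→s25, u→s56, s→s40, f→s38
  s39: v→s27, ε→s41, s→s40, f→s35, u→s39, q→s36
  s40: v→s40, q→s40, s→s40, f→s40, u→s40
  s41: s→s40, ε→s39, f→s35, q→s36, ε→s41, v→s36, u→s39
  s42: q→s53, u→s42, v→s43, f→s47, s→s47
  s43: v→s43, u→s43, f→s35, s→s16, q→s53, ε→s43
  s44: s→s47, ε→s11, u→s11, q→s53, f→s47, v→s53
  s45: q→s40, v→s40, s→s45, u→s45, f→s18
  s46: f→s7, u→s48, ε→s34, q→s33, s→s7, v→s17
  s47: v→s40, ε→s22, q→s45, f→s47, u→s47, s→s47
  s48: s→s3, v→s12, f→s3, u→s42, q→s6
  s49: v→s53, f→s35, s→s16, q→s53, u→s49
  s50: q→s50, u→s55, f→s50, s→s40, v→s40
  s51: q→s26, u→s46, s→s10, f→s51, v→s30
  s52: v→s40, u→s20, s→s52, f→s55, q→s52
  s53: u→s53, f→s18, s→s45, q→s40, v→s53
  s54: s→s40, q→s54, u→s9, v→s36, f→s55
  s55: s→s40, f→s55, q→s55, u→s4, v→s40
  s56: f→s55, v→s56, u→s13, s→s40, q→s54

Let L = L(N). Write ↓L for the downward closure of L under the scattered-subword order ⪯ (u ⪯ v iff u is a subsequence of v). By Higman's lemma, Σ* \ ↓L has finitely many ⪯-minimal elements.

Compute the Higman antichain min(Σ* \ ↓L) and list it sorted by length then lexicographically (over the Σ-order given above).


|Q|=57, |F|=47, |δ|=271 (19 ε).
min D↑ (43 st, q0=0, F={8}): 0:q→1,s→2,u→3,f→0,v→4 1:q→1,s→2,u→5,f→1,v→6 2:q→2,s→2,u→7,f→2,v→8 3:q→5,s→7,u→9,f→7,v→10 4:q→11,s→12,u→10,f→13,v→4 5:q→5,s→7,u→14,f→7,v→15 6:q→8,s→16,u→15,f→17,v→6 7:q→7,s→7,u→18,f→7,v→8 8:q→8,s→8,u→8,f→8,v→8 9:q→14,s→18,u→19,f→18,v→20 10:q→21,s→22,u→20,f→23,v→10 11:q→11,s→12,u→21,f→24,v→6 12:q→12,s→12,u→22,f→25,v→8 13:q→24,s→8,u→26,f→13,v→13 14:q→14,s→18,u→27,f→18,v→15 15:q→8,s→16,u→15,f→28,v→15 16:q→8,s→16,u→16,f→28,v→8 17:q→8,s→8,u→29,f→17,v→17 18:q→18,s→18,u→30,f→18,v→8 19:q→15,s→30,u→19,f→30,v→31 20:q→32,s→33,u→31,f→34,v→20 21:q→21,s→22,u→32,f→23,v→15 22:q→22,s→22,u→33,f→23,v→8 23:q→23,s→8,u→34,f→23,v→8 24:q→24,s→8,u→35,f→24,v→17 25:q→25,s→8,u→23,f→25,v→8 26:q→35,s→8,u→36,f→23,v→26 27:q→15,s→30,u→27,f→30,v→15 28:q→8,s→8,u→28,f→28,v→8 29:q→8,s→8,u→29,f→28,v→29 30:q→16,s→30,u→30,f→30,v→8 31:q→15,s→37,u→31,f→38,v→31 32:q→32,s→33,u→39,f→34,v→15 33:q→33,s→33,u→37,f→34,v→8 34:q→34,s→8,u→38,f→34,v→8 35:q→35,s→8,u→40,f→23,v→29 36:q→40,s→8,u→41,f→34,v→36 37:q→16,s→37,u→37,f→38,v→8 38:q→28,s→8,u→38,f→38,v→8 39:q→15,s→37,u→39,f→38,v→15 40:q→40,s→8,u→42,f→34,v→29 41:q→29,s→8,u→41,f→38,v→41 42:q→29,s→8,u→42,f→38,v→29 [Hopcroft].
'sv': run [51, 18, 1] end={s40} — reject; 2/2 del acc.
'qvq': run [51, 37, 8, 1] end={s40} rej; 3/3 del acc.
'ufv': run [51, 39, 10, 1] end={s40} rej; 3/3 del acc.
'vfs': N↓-sim [51, 35, 19, 1] end={s40} ∉↓L; 3/3 del acc.
'uuuqq': N↓-sim [51, 39, 28, 18, 5, 1] end={s40} rej; 5/5 deletions ∈↓L.
'uuuqfs': N↓-sim [51, 39, 28, 18, 5, 2, 1] end={s40} ∉↓L; 6/6 deletions ∈↓L.
6 obstructions.

Antichain: [sv, qvq, ufv, vfs, uuuqq, uuuqfs].
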